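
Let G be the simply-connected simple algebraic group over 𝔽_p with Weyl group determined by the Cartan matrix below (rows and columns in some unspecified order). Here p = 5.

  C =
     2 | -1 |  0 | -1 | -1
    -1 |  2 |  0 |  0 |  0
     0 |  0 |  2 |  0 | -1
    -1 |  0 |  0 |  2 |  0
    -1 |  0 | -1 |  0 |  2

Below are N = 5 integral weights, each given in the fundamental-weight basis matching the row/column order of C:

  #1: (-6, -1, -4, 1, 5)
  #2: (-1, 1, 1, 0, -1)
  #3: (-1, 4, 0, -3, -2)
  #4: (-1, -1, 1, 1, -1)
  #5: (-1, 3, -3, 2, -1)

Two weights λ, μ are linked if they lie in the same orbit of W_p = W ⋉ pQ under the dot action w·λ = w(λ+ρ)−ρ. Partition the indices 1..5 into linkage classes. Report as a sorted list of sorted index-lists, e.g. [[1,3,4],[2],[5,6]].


Dynkin diagram of C (from the 8 off-diagonal −1 entries): D_5.

Alcove-folded reps (p=5, 5 weights, presented ϖ-order):

  1: (0, 0, 2, 2, 0) · 2: (0, 2, 2, 1, 0) · 3: (0, 2, 2, 1, 0) · 4: (0, 0, 2, 2, 0) · 5: (0, 2, 2, 1, 0)

2 distinct reps among the 5 weights ⇒ 2 W_5-linkage classes:

[[1, 4], [2, 3, 5]]


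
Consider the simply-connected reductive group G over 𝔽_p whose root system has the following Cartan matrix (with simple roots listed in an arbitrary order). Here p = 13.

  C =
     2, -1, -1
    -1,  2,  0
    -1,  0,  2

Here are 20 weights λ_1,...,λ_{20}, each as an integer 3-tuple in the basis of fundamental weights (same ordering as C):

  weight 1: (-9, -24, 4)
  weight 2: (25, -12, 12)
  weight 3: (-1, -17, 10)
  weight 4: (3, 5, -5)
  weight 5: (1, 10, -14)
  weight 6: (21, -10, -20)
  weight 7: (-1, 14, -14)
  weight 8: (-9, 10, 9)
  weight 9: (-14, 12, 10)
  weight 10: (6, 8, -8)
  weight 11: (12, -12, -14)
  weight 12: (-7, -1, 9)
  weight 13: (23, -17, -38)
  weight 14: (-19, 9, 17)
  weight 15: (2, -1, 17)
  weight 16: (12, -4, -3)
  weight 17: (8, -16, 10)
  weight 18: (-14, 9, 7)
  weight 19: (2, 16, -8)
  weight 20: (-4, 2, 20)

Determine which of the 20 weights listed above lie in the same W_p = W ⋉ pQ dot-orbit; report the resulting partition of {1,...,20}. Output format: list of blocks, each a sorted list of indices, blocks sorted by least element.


C ↔ A_3 under row/col permutation; |W(A_3)| = 24.

Alcove-folded reps (p=13, 20 weights, presented ϖ-order):

  [1] (5, 3, 5)
  [2] (11, 0, 2)
  [3] (8, 3, 2)
  [4] (0, 6, 4)
  [5] (11, 0, 2)
  [6] (0, 6, 4)
  [7] (11, 0, 2)
  [8] (8, 3, 2)
  [9] (11, 0, 2)
  [10] (0, 6, 4)
  [11] (11, 0, 2)
  [12] (0, 6, 4)
  [13] (8, 3, 2)
  [14] (5, 3, 5)
  [15] (5, 3, 5)
  [16] (8, 3, 2)
  [17] (4, 2, 2)
  [18] (5, 3, 5)
  [19] (0, 6, 4)
  [20] (5, 3, 5)

These 20 weights hit 5 W_13-dot-orbits; sizes (5, 5, 4, 5, 1):

[[1, 14, 15, 18, 20], [2, 5, 7, 9, 11], [3, 8, 13, 16], [4, 6, 10, 12, 19], [17]]


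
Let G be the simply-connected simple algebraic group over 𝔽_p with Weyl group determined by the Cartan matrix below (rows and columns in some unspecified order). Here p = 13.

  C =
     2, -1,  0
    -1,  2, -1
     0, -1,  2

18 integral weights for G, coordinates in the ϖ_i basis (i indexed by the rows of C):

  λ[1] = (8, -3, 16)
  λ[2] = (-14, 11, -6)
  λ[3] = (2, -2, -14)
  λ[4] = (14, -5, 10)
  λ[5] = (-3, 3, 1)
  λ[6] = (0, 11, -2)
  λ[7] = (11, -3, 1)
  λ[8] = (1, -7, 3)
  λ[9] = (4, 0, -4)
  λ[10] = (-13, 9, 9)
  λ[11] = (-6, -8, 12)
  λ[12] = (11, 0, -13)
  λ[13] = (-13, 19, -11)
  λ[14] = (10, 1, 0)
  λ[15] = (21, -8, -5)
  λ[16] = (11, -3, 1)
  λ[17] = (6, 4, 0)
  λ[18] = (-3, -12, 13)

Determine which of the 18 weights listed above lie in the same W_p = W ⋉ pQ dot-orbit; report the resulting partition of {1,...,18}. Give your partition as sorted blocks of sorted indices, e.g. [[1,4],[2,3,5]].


Dynkin diagram of C (from the 4 off-diagonal −1 entries): A_3.

Each λ_j+ρ reduced to Ā_13; 3-tuples below use C's row order:

  1: (2, 2, 2) · 2: (7, 5, 1) · 3: (10, 2, 0) · 4: (2, 2, 2) · 5: (2, 2, 2) · 6: (1, 11, 1) · 7: (10, 2, 0) · 8: (4, 0, 2) · 9: (3, 2, 1) · 10: (3, 2, 1) · 11: (7, 5, 1) · 12: (1, 11, 1) · 13: (3, 2, 1) · 14: (10, 2, 0) · 15: (2, 2, 2) · 16: (10, 2, 0) · 17: (7, 5, 1) · 18: (10, 2, 0)

Grouping the 18 weights by Ā_13-representative: 6 linkage classes.

[[1, 4, 5, 15], [2, 11, 17], [3, 7, 14, 16, 18], [6, 12], [8], [9, 10, 13]]


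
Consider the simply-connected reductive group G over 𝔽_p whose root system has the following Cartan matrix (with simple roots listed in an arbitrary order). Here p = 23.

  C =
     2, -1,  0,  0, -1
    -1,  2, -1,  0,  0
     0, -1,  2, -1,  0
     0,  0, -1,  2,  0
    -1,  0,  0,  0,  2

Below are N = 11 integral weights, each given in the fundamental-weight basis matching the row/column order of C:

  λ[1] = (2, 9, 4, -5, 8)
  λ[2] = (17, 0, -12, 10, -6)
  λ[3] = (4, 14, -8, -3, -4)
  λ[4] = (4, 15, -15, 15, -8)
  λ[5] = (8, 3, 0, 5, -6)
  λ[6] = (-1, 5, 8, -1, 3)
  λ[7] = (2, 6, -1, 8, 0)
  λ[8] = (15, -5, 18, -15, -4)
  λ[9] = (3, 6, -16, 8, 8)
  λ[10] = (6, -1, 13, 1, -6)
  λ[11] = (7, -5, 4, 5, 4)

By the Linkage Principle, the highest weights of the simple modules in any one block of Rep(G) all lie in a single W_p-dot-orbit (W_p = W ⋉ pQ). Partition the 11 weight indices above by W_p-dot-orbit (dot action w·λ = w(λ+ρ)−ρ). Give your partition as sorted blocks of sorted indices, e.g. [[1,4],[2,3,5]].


C ↔ A_5 under row/col permutation; |W(A_5)| = 720.

Folding the 11 weights λ_j+ρ into Ā_23 (reps in the given 5-coord order):

  [1] (3, 10, 1, 0, 5)
  [2] (3, 10, 1, 0, 5)
  [3] (2, 6, 2, 7, 3)
  [4] (2, 0, 14, 2, 5)
  [5] (4, 4, 1, 6, 5)
  [6] (0, 6, 9, 0, 4)
  [7] (3, 7, 0, 9, 1)
  [8] (4, 4, 1, 6, 5)
  [9] (4, 4, 1, 6, 5)
  [10] (2, 0, 14, 2, 5)
  [11] (4, 4, 1, 6, 5)

The 11 indices split into 6 linkage classes (same alcove rep ⇔ same W_23-dot-orbit):

[[1, 2], [3], [4, 10], [5, 8, 9, 11], [6], [7]]


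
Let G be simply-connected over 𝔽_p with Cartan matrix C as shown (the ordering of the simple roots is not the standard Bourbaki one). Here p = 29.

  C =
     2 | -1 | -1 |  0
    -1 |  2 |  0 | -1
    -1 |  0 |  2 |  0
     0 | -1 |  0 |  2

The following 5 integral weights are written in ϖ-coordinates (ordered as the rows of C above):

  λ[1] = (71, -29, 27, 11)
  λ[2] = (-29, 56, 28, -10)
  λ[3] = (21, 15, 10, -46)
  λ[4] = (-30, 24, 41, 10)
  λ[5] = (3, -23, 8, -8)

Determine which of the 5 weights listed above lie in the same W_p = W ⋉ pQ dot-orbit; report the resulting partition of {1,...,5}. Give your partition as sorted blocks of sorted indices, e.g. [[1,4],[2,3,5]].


Type A_4, rank 4, |W|=120; reorder rows/cols to standard.

Ā_29 reps of the 5 weights (A_4, coords as presented):

  [1] (2, 1, 12, 13) · [2] (0, 0, 9, 1) · [3] (9, 9, 7, 4) · [4] (9, 9, 7, 4) · [5] (9, 9, 7, 4)

Linkage partition of the 5 weights (3 classes, p=29):

[[1], [2], [3, 4, 5]]


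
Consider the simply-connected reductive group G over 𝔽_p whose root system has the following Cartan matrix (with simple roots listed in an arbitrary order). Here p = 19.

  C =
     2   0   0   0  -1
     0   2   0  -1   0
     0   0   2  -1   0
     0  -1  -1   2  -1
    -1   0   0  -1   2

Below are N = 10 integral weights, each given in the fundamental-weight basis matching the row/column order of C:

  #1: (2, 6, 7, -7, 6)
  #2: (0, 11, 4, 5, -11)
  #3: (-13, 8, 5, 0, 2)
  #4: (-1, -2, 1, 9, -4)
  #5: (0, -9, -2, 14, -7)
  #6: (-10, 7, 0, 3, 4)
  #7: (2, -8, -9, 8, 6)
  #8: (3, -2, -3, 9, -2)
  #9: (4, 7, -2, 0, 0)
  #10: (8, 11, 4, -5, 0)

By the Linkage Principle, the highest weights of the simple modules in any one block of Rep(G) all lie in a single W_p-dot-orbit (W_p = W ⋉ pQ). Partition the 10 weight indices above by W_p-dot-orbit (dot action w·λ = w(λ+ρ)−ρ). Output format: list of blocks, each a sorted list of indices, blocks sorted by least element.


Cartan matrix: type D_5 (|W|=1920); un-permuting the 5 rows.

λ_j+ρ reflected into Ā_19 (⟨·,θ^∨⟩≤19); 5-tuples as given:

  [1] (3, 1, 2, 6, 0) · [2] (5, 8, 1, 0, 1) · [3] (3, 1, 2, 6, 0) · [4] (3, 1, 2, 6, 0) · [5] (5, 8, 1, 0, 1) · [6] (5, 8, 1, 0, 1) · [7] (3, 1, 2, 6, 0) · [8] (3, 1, 2, 6, 0) · [9] (5, 8, 1, 0, 1) · [10] (5, 8, 1, 0, 1)

Linkage partition of the 10 weights (2 classes, p=19):

[[1, 3, 4, 7, 8], [2, 5, 6, 9, 10]]


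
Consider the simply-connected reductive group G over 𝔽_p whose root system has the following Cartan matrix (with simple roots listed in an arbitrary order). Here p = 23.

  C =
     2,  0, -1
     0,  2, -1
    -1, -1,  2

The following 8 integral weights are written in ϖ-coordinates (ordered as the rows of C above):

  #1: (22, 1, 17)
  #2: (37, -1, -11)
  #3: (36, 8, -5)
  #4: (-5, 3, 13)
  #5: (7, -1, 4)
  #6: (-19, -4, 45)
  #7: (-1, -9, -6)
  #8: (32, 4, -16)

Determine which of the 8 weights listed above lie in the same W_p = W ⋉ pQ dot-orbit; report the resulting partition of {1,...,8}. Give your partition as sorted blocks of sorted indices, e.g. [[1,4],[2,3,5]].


C ↔ A_3 under row/col permutation; |W(A_3)| = 24.

Alcove-folded reps (p=23, 8 weights, presented ϖ-order):

  [1] (3, 18, 0);  [2] (8, 0, 5);  [3] (4, 4, 10);  [4] (4, 4, 10);  [5] (8, 0, 5);  [6] (3, 18, 0);  [7] (8, 0, 5);  [8] (8, 0, 5)

These 8 weights hit 3 W_23-dot-orbits; sizes (2, 4, 2):

[[1, 6], [2, 5, 7, 8], [3, 4]]


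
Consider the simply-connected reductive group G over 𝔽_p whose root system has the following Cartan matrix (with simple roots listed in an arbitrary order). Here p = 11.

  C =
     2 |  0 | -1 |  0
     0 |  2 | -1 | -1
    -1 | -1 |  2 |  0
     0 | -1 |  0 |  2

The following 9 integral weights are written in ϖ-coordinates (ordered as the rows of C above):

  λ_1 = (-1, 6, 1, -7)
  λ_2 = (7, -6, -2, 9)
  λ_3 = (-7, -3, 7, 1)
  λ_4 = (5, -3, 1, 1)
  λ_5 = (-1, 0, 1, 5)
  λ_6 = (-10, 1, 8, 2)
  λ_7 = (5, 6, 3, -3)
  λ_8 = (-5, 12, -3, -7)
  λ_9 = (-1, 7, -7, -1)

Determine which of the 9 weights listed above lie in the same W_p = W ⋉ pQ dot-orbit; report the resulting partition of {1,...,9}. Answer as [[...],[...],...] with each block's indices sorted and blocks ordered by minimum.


Root system A_4: the 4×4 matrix C matches after relabeling.

W_11-reps of the 9 weights in Ā_11 (same 4-coord order as C):

  λ_1 → (0, 1, 2, 6)
  λ_2 → (1, 1, 5, 3)
  λ_3 → (6, 2, 0, 0)
  λ_4 → (6, 2, 0, 0)
  λ_5 → (0, 1, 2, 6)
  λ_6 → (6, 2, 0, 0)
  λ_7 → (0, 1, 4, 4)
  λ_8 → (0, 1, 4, 4)
  λ_9 → (6, 2, 0, 0)

These 9 weights hit 4 W_11-dot-orbits; sizes (2, 1, 4, 2):

[[1, 5], [2], [3, 4, 6, 9], [7, 8]]


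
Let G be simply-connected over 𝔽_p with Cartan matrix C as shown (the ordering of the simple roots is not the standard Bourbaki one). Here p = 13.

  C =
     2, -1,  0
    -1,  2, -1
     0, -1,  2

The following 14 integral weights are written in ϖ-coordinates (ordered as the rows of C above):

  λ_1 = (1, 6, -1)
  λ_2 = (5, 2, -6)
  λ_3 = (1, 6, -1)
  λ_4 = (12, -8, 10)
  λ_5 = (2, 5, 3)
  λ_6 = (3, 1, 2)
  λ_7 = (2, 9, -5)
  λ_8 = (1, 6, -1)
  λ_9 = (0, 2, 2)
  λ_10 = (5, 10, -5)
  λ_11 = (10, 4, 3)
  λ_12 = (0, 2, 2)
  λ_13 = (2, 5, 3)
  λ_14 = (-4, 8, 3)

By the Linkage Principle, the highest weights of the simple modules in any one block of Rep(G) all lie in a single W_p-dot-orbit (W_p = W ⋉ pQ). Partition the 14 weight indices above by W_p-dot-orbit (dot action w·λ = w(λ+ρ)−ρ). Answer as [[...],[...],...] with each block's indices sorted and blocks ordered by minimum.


C ↔ A_3 under row/col permutation; |W(A_3)| = 24.

λ_j+ρ reflected into Ā_13 (⟨·,θ^∨⟩≤13); 3-tuples as given:

    [1] (2, 7, 0)
    [2] (4, 2, 3)
    [3] (2, 7, 0)
    [4] (2, 7, 0)
    [5] (3, 6, 4)
    [6] (4, 2, 3)
    [7] (3, 6, 4)
    [8] (2, 7, 0)
    [9] (1, 3, 3)
    [10] (2, 7, 0)
    [11] (4, 2, 3)
    [12] (1, 3, 3)
    [13] (3, 6, 4)
    [14] (3, 6, 4)

The 14 indices split into 4 linkage classes (same alcove rep ⇔ same W_13-dot-orbit):

[[1, 3, 4, 8, 10], [2, 6, 11], [5, 7, 13, 14], [9, 12]]


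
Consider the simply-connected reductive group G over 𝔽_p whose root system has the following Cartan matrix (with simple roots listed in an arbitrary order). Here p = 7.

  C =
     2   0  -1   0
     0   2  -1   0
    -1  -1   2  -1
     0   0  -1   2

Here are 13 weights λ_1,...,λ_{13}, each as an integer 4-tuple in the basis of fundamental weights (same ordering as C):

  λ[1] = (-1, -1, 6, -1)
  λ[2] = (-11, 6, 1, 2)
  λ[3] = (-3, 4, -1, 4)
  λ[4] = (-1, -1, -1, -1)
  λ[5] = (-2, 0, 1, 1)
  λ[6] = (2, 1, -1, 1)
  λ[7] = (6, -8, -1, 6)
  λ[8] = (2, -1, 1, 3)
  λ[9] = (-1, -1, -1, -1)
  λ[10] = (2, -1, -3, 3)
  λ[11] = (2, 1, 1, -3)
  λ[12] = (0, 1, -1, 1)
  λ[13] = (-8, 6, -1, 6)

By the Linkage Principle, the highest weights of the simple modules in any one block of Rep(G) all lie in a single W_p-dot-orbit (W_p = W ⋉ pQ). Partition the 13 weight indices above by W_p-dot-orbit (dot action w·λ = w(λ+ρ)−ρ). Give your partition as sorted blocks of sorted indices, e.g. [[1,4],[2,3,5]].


C ↔ D_4 under row/col permutation; |W(D_4)| = 192.

Folding the 13 weights λ_j+ρ into Ā_7 (reps in the given 4-coord order):

  1: (0, 0, 0, 0);  2: (1, 2, 0, 2);  3: (1, 2, 0, 2);  4: (0, 0, 0, 0);  5: (1, 1, 1, 2);  6: (3, 2, 0, 2);  7: (0, 0, 0, 0);  8: (1, 2, 0, 2);  9: (0, 0, 0, 0);  10: (1, 2, 0, 2);  11: (3, 2, 0, 2);  12: (1, 2, 0, 2);  13: (0, 0, 0, 0)

The 13 indices split into 4 linkage classes (same alcove rep ⇔ same W_7-dot-orbit):

[[1, 4, 7, 9, 13], [2, 3, 8, 10, 12], [5], [6, 11]]


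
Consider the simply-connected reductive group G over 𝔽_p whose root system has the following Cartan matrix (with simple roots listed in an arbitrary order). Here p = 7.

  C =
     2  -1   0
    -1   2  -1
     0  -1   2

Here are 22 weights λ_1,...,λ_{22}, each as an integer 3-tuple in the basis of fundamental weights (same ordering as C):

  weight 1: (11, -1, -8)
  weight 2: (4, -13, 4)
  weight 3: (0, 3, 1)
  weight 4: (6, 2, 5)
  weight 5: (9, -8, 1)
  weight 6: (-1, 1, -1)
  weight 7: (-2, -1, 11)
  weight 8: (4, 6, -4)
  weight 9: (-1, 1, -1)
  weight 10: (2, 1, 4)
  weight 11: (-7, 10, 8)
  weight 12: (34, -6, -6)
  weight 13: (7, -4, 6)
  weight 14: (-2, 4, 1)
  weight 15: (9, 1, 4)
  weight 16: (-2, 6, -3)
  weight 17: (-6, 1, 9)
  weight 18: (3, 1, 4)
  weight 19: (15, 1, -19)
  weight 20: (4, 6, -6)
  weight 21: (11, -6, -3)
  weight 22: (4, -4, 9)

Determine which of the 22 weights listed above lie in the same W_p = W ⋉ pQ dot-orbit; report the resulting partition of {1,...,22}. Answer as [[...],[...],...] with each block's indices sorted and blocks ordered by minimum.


C ↔ A_3 under row/col permutation; |W(A_3)| = 24.

Each λ_j+ρ reduced to Ā_7; 3-tuples below use C's row order:

  λ_1 → (0, 2, 5);  λ_2 → (0, 2, 0);  λ_3 → (1, 4, 2);  λ_4 → (0, 2, 1);  λ_5 → (0, 2, 2);  λ_6 → (0, 2, 0);  λ_7 → (1, 4, 2);  λ_8 → (0, 2, 2);  λ_9 → (0, 2, 0);  λ_10 → (0, 2, 2);  λ_11 → (1, 4, 2);  λ_12 → (0, 2, 2);  λ_13 → (0, 2, 1);  λ_14 → (1, 4, 2);  λ_15 → (3, 0, 2);  λ_16 → (1, 4, 2);  λ_17 → (3, 0, 2);  λ_18 → (0, 2, 1);  λ_19 → (0, 2, 2);  λ_20 → (0, 2, 0);  λ_21 → (0, 2, 0);  λ_22 → (3, 0, 2)

Linkage partition of the 22 weights (6 classes, p=7):

[[1], [2, 6, 9, 20, 21], [3, 7, 11, 14, 16], [4, 13, 18], [5, 8, 10, 12, 19], [15, 17, 22]]


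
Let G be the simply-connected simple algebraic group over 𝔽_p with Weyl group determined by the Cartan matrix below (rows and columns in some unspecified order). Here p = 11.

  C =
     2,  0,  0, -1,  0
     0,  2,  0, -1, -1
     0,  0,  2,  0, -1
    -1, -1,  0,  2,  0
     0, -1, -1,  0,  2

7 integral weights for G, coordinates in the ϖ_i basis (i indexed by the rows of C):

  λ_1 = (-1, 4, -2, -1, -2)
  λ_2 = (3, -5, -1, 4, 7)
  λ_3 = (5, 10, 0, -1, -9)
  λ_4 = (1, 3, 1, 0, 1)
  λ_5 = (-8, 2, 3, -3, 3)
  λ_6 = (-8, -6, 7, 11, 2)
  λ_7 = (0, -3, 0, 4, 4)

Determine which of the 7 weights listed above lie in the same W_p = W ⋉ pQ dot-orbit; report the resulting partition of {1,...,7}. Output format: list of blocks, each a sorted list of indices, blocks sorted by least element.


Dynkin diagram of C (from the 8 off-diagonal −1 entries): A_5.

λ_j+ρ reflected into Ā_11 (⟨·,θ^∨⟩≤11); 5-tuples as given:

  [1] (0, 3, 1, 0, 1);  [2] (2, 4, 2, 1, 2);  [3] (0, 3, 1, 0, 1);  [4] (2, 4, 2, 1, 2);  [5] (2, 4, 2, 1, 2);  [6] (0, 3, 1, 0, 1);  [7] (1, 2, 1, 3, 3)

The 7 indices split into 3 linkage classes (same alcove rep ⇔ same W_11-dot-orbit):

[[1, 3, 6], [2, 4, 5], [7]]


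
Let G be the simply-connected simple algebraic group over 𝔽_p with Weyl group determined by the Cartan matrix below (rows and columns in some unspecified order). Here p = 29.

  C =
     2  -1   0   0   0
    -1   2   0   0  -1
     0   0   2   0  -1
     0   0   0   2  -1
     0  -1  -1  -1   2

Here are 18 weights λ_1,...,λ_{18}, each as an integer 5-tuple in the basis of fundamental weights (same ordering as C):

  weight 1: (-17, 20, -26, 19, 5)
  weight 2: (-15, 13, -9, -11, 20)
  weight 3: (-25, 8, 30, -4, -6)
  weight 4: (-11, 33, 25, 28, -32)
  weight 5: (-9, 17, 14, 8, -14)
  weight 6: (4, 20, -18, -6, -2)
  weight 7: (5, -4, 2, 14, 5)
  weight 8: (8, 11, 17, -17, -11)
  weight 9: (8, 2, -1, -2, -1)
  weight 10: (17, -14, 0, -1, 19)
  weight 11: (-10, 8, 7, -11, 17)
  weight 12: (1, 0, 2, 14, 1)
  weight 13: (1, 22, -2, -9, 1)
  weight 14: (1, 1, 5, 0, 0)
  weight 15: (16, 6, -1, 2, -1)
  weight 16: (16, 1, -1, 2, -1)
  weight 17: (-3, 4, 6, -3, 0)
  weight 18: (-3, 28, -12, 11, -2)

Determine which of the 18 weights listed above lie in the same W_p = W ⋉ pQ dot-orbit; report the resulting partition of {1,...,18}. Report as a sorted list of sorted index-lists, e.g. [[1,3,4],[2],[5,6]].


Dynkin diagram of C (from the 8 off-diagonal −1 entries): D_5.

W_29-reps of the 18 weights in Ā_29 (same 5-coord order as C):

  λ_1+ρ ↦ (2, 2, 6, 1, 1) · λ_2+ρ ↦ (5, 3, 2, 4, 6) · λ_3+ρ ↦ (2, 1, 3, 15, 2) · λ_4+ρ ↦ (17, 2, 0, 3, 0) · λ_5+ρ ↦ (5, 3, 2, 4, 6) · λ_6+ρ ↦ (2, 1, 3, 15, 2) · λ_7+ρ ↦ (2, 1, 3, 15, 2) · λ_8+ρ ↦ (5, 3, 2, 4, 6) · λ_9+ρ ↦ (9, 2, 1, 0, 0) · λ_10+ρ ↦ (1, 4, 1, 0, 3) · λ_11+ρ ↦ (5, 3, 2, 4, 6) · λ_12+ρ ↦ (2, 1, 3, 15, 2) · λ_13+ρ ↦ (2, 2, 6, 1, 1) · λ_14+ρ ↦ (2, 2, 6, 1, 1) · λ_15+ρ ↦ (17, 2, 0, 3, 0) · λ_16+ρ ↦ (17, 2, 0, 3, 0) · λ_17+ρ ↦ (2, 2, 6, 1, 1) · λ_18+ρ ↦ (9, 2, 1, 0, 0)

6 distinct reps among the 18 weights ⇒ 6 W_29-linkage classes:

[[1, 13, 14, 17], [2, 5, 8, 11], [3, 6, 7, 12], [4, 15, 16], [9, 18], [10]]


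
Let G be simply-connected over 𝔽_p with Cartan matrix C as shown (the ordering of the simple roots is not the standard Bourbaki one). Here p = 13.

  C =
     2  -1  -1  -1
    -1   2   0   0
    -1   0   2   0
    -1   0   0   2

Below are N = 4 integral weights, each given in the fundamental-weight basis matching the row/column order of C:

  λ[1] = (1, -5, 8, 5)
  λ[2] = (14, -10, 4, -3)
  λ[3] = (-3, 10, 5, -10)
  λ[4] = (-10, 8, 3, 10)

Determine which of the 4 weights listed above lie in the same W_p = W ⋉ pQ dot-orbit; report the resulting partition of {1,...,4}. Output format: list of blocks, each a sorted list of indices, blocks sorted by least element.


Cartan matrix: type D_4 (|W|=192); un-permuting the 4 rows.

Ā_13 reps of the 4 weights (D_4, coords as presented):

    λ_1+ρ ↦ (2, 0, 5, 2)
    λ_2+ρ ↦ (0, 2, 2, 5)
    λ_3+ρ ↦ (2, 0, 5, 2)
    λ_4+ρ ↦ (2, 0, 5, 2)

Partition of {1..4} into 2 W_13-dot-orbits:

[[1, 3, 4], [2]]


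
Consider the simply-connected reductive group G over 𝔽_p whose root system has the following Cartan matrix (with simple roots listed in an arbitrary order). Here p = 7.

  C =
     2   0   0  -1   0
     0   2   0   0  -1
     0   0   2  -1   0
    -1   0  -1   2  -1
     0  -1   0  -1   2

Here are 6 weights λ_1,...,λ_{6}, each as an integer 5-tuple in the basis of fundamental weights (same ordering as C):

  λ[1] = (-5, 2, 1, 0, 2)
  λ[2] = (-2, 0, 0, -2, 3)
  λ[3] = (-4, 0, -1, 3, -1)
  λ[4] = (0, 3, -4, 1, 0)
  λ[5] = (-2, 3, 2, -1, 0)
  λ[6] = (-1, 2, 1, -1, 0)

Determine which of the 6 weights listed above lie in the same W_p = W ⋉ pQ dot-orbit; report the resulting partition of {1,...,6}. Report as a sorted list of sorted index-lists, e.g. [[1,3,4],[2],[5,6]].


D_5 Cartan matrix, 5 simple roots permuted; ρ=(1,1,1,1,1).

Each λ_j+ρ reduced to Ā_7; 5-tuples below use C's row order:

  λ_1 → (1, 1, 1, 0, 2)
  λ_2 → (1, 1, 1, 0, 2)
  λ_3 → (3, 1, 0, 1, 0)
  λ_4 → (0, 3, 2, 0, 1)
  λ_5 → (0, 3, 2, 0, 1)
  λ_6 → (0, 3, 2, 0, 1)

The 6 indices split into 3 linkage classes (same alcove rep ⇔ same W_7-dot-orbit):

[[1, 2], [3], [4, 5, 6]]


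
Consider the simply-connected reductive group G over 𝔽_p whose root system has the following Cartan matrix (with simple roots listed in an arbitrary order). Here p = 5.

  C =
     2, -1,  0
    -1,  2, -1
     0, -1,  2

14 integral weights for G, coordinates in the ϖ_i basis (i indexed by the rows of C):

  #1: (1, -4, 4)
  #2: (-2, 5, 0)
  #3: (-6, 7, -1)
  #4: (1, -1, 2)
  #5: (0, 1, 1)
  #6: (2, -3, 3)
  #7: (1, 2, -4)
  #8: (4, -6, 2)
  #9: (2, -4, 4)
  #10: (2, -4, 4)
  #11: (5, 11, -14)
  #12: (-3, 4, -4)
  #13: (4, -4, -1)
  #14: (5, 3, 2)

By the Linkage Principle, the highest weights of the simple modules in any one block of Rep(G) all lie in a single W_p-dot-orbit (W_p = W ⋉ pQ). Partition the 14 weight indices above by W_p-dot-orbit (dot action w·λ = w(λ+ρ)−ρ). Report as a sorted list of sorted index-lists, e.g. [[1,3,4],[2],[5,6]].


A_3 Cartan matrix, 3 simple roots permuted; ρ=(1,1,1).

λ_j+ρ reflected into Ā_5 (⟨·,θ^∨⟩≤5); 3-tuples as given:

    [1] (1, 2, 2)
    [2] (1, 3, 1)
    [3] (2, 0, 3)
    [4] (2, 0, 3)
    [5] (1, 2, 2)
    [6] (1, 2, 2)
    [7] (2, 0, 3)
    [8] (0, 3, 2)
    [9] (0, 3, 2)
    [10] (0, 3, 2)
    [11] (1, 2, 2)
    [12] (2, 0, 3)
    [13] (2, 0, 3)
    [14] (1, 2, 2)

4 distinct reps among the 14 weights ⇒ 4 W_5-linkage classes:

[[1, 5, 6, 11, 14], [2], [3, 4, 7, 12, 13], [8, 9, 10]]


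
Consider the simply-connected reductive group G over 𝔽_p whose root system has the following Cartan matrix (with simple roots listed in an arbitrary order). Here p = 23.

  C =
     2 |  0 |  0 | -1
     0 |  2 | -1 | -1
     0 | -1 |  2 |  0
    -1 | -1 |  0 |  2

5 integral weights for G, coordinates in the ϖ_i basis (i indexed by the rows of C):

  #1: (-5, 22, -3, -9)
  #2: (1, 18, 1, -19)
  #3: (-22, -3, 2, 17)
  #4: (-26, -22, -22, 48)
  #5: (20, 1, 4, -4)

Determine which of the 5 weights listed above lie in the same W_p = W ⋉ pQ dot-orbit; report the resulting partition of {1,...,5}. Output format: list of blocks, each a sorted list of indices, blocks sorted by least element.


Root system A_4: the 4×4 matrix C matches after relabeling.

Folding the 5 weights λ_j+ρ into Ā_23 (reps in the given 4-coord order):

    1: (8, 9, 2, 4)
    2: (16, 1, 2, 2)
    3: (16, 1, 2, 2)
    4: (16, 1, 2, 2)
    5: (16, 1, 2, 2)

Grouping the 5 weights by Ā_23-representative: 2 linkage classes.

[[1], [2, 3, 4, 5]]


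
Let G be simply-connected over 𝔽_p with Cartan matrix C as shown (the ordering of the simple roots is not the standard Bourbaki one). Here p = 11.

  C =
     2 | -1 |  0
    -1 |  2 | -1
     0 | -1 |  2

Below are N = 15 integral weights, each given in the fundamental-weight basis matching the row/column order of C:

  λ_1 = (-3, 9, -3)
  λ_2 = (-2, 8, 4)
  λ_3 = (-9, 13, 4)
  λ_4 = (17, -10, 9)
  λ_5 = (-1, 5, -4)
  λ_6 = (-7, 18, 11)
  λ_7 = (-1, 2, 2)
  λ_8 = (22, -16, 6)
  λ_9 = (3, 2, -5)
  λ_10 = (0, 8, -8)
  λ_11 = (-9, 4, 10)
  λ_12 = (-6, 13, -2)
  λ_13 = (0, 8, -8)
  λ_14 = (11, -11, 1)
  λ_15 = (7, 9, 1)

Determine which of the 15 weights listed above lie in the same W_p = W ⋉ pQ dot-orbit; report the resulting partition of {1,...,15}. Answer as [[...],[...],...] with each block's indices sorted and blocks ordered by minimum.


Type A_3, rank 3, |W|=24; reorder rows/cols to standard.

Ā_11 reps of the 15 weights (A_3, coords as presented):

  [1] (2, 6, 2)
  [2] (2, 6, 2)
  [3] (0, 3, 3)
  [4] (1, 2, 7)
  [5] (0, 3, 3)
  [6] (2, 6, 2)
  [7] (0, 3, 3)
  [8] (3, 1, 3)
  [9] (3, 1, 3)
  [10] (1, 2, 7)
  [11] (0, 3, 3)
  [12] (2, 6, 2)
  [13] (1, 2, 7)
  [14] (1, 2, 7)
  [15] (1, 2, 7)

Linkage partition of the 15 weights (4 classes, p=11):

[[1, 2, 6, 12], [3, 5, 7, 11], [4, 10, 13, 14, 15], [8, 9]]


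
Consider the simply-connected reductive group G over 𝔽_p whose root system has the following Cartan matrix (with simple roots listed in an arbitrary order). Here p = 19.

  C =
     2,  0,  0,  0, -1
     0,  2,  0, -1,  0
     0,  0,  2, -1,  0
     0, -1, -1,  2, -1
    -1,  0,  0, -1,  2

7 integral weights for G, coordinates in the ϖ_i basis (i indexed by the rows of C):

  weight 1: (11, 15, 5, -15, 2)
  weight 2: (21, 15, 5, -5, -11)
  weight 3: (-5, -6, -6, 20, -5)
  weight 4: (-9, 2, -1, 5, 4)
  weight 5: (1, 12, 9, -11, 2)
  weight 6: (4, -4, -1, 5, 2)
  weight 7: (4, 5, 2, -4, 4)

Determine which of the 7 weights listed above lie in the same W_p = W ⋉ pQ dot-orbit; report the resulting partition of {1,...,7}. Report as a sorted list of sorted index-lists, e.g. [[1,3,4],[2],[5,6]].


D_5 Cartan matrix, 5 simple roots permuted; ρ=(1,1,1,1,1).

W_19-reps of the 7 weights in Ā_19 (same 5-coord order as C):

  λ_1+ρ ↦ (1, 3, 3, 2, 2);  λ_2+ρ ↦ (1, 3, 3, 2, 2);  λ_3+ρ ↦ (1, 3, 3, 2, 2);  λ_4+ρ ↦ (5, 3, 0, 3, 2);  λ_5+ρ ↦ (5, 3, 0, 3, 2);  λ_6+ρ ↦ (5, 3, 0, 3, 2);  λ_7+ρ ↦ (5, 3, 0, 3, 2)

Partition of {1..7} into 2 W_19-dot-orbits:

[[1, 2, 3], [4, 5, 6, 7]]


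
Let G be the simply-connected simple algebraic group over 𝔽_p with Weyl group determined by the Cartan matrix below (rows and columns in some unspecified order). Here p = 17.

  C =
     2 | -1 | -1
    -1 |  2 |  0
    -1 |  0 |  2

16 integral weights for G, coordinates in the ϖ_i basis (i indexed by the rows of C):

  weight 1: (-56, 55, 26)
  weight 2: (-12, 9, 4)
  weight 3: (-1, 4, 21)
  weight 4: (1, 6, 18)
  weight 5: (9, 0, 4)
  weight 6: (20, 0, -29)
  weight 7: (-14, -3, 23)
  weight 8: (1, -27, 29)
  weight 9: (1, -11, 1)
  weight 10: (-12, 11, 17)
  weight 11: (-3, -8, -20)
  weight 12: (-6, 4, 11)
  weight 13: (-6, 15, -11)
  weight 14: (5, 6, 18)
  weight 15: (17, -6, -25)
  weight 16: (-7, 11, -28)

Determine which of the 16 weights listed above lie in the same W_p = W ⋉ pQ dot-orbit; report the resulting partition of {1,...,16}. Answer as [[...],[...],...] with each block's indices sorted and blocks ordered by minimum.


C ↔ A_3 under row/col permutation; |W(A_3)| = 24.

λ_j+ρ reflected into Ā_17 (⟨·,θ^∨⟩≤17); 3-tuples as given:

  λ_1+ρ ↦ (4, 1, 6)
  λ_2+ρ ↦ (4, 1, 6)
  λ_3+ρ ↦ (5, 0, 7)
  λ_4+ρ ↦ (2, 2, 6)
  λ_5+ρ ↦ (10, 1, 5)
  λ_6+ρ ↦ (4, 1, 6)
  λ_7+ρ ↦ (2, 6, 2)
  λ_8+ρ ↦ (2, 6, 2)
  λ_9+ρ ↦ (2, 2, 6)
  λ_10+ρ ↦ (10, 1, 5)
  λ_11+ρ ↦ (2, 6, 2)
  λ_12+ρ ↦ (5, 0, 7)
  λ_13+ρ ↦ (10, 1, 5)
  λ_14+ρ ↦ (2, 6, 2)
  λ_15+ρ ↦ (4, 1, 6)
  λ_16+ρ ↦ (4, 1, 6)

These 16 weights hit 5 W_17-dot-orbits; sizes (5, 2, 2, 3, 4):

[[1, 2, 6, 15, 16], [3, 12], [4, 9], [5, 10, 13], [7, 8, 11, 14]]


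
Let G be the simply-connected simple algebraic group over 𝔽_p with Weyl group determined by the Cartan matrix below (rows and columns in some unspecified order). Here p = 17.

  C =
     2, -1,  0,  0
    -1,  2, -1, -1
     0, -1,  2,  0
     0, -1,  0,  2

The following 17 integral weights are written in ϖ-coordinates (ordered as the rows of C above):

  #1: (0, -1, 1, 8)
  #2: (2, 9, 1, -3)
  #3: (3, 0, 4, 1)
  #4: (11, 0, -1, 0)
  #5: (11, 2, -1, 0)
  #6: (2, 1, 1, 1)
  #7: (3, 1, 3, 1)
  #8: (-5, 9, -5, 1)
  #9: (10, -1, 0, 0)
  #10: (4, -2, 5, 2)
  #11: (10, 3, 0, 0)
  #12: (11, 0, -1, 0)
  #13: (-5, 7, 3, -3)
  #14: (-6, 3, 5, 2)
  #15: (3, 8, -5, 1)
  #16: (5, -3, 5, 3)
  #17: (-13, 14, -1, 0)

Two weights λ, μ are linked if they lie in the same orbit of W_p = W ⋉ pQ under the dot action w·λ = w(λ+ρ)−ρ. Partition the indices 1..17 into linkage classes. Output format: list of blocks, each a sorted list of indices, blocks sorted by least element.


Type D_4, rank 4, |W|=192; reorder rows/cols to standard.

Each λ_j+ρ reduced to Ā_17; 4-tuples below use C's row order:

    λ_1 → (1, 0, 2, 9)
    λ_2 → (3, 2, 2, 2)
    λ_3 → (4, 1, 5, 2)
    λ_4 → (12, 1, 0, 1)
    λ_5 → (12, 1, 0, 1)
    λ_6 → (3, 2, 2, 2)
    λ_7 → (4, 2, 4, 2)
    λ_8 → (4, 2, 4, 2)
    λ_9 → (11, 0, 1, 1)
    λ_10 → (4, 1, 5, 2)
    λ_11 → (11, 0, 1, 1)
    λ_12 → (12, 1, 0, 1)
    λ_13 → (4, 2, 4, 2)
    λ_14 → (4, 1, 5, 2)
    λ_15 → (4, 2, 4, 2)
    λ_16 → (4, 2, 4, 2)
    λ_17 → (12, 1, 0, 1)

These 17 weights hit 6 W_17-dot-orbits; sizes (1, 2, 3, 4, 5, 2):

[[1], [2, 6], [3, 10, 14], [4, 5, 12, 17], [7, 8, 13, 15, 16], [9, 11]]


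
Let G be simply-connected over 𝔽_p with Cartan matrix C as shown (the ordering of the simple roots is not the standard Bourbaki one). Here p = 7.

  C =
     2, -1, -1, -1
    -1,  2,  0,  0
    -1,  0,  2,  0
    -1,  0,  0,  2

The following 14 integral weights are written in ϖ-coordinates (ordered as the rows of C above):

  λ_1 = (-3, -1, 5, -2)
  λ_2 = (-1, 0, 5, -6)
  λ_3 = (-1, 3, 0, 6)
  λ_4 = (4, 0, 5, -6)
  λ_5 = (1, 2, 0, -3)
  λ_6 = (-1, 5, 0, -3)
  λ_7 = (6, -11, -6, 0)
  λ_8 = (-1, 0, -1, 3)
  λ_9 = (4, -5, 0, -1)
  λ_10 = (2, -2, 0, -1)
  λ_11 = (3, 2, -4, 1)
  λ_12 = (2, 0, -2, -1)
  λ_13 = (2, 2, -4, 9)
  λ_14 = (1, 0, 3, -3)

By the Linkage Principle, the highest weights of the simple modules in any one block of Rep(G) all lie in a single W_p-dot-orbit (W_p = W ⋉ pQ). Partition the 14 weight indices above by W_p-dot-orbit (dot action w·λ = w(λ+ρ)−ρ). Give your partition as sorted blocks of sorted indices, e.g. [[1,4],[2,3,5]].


D_4 Cartan matrix, 4 simple roots permuted; ρ=(1,1,1,1).

Each λ_j+ρ reduced to Ā_7; 4-tuples below use C's row order:

  1: (2, 1, 1, 0) · 2: (1, 4, 1, 0) · 3: (0, 1, 4, 2) · 4: (1, 4, 1, 0) · 5: (0, 3, 1, 2) · 6: (1, 4, 1, 0) · 7: (0, 1, 0, 4) · 8: (0, 1, 0, 4) · 9: (1, 4, 1, 0) · 10: (2, 1, 1, 0) · 11: (2, 1, 1, 0) · 12: (2, 1, 1, 0) · 13: (2, 1, 1, 0) · 14: (0, 1, 4, 2)

Linkage partition of the 14 weights (5 classes, p=7):

[[1, 10, 11, 12, 13], [2, 4, 6, 9], [3, 14], [5], [7, 8]]


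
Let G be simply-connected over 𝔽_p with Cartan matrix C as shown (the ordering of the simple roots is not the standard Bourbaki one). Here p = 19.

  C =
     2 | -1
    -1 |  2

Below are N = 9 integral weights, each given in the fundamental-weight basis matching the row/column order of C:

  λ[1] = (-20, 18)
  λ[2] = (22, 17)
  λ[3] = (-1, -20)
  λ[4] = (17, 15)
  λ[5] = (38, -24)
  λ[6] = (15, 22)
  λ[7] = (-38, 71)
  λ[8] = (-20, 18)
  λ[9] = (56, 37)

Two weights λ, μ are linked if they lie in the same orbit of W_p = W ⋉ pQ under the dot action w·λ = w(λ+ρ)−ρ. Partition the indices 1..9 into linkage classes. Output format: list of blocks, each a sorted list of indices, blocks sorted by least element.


Type A_2, rank 2, |W|=6; reorder rows/cols to standard.

Ā_19 reps of the 9 weights (A_2, coords as presented):

  λ_1+ρ ↦ (19, 0);  λ_2+ρ ↦ (3, 1);  λ_3+ρ ↦ (19, 0);  λ_4+ρ ↦ (3, 1);  λ_5+ρ ↦ (3, 1);  λ_6+ρ ↦ (3, 1);  λ_7+ρ ↦ (3, 1);  λ_8+ρ ↦ (19, 0);  λ_9+ρ ↦ (19, 0)

The 9 indices split into 2 linkage classes (same alcove rep ⇔ same W_19-dot-orbit):

[[1, 3, 8, 9], [2, 4, 5, 6, 7]]


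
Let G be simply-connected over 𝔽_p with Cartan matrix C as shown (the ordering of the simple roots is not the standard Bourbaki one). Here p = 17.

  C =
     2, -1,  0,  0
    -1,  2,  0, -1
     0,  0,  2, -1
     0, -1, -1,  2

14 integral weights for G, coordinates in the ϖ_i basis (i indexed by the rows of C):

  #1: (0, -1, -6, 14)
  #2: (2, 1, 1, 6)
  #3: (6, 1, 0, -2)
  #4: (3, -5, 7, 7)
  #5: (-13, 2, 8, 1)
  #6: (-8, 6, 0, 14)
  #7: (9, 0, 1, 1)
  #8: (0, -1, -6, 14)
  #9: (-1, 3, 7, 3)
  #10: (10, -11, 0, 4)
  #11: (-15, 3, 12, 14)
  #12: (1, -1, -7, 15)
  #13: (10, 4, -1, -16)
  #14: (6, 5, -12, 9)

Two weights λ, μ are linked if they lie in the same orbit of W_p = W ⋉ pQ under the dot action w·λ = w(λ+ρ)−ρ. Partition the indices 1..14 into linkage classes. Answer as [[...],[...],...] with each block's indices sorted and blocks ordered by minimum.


A_4 Cartan matrix, 4 simple roots permuted; ρ=(1,1,1,1).

Ā_17 reps of the 14 weights (A_4, coords as presented):

  λ_1 → (1, 0, 5, 10)
  λ_2 → (3, 2, 2, 7)
  λ_3 → (7, 1, 0, 1)
  λ_4 → (0, 4, 8, 4)
  λ_5 → (3, 2, 2, 7)
  λ_6 → (1, 0, 5, 10)
  λ_7 → (10, 1, 2, 2)
  λ_8 → (1, 0, 5, 10)
  λ_9 → (0, 4, 8, 4)
  λ_10 → (1, 5, 4, 1)
  λ_11 → (10, 1, 2, 2)
  λ_12 → (1, 0, 5, 10)
  λ_13 → (1, 0, 5, 10)
  λ_14 → (1, 5, 4, 1)

The 14 indices split into 6 linkage classes (same alcove rep ⇔ same W_17-dot-orbit):

[[1, 6, 8, 12, 13], [2, 5], [3], [4, 9], [7, 11], [10, 14]]


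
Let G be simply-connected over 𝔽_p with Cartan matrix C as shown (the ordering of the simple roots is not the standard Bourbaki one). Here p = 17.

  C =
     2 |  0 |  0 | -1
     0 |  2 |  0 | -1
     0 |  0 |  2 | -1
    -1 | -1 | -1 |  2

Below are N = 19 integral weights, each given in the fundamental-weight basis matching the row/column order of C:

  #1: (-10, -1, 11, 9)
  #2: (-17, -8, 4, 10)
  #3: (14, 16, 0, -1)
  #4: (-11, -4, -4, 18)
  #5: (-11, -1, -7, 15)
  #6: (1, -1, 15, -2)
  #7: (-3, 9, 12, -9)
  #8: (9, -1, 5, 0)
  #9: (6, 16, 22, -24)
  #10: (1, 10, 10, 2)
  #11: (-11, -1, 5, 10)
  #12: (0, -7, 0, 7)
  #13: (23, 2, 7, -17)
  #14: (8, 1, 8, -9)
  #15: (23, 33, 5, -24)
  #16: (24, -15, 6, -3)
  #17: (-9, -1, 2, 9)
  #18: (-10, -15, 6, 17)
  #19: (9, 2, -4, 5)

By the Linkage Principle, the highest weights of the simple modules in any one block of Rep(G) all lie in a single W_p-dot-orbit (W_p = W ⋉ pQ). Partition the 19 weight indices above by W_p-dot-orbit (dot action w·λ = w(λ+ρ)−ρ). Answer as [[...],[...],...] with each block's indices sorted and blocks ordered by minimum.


Root system D_4: the 4×4 matrix C matches after relabeling.

Alcove-folded reps (p=17, 19 weights, presented ϖ-order):

  λ_1 → (4, 5, 7, 0)
  λ_2 → (4, 5, 7, 0)
  λ_3 → (1, 1, 15, 0)
  λ_4 → (8, 1, 1, 2)
  λ_5 → (10, 0, 6, 0)
  λ_6 → (1, 1, 15, 0)
  λ_7 → (8, 0, 3, 2)
  λ_8 → (10, 0, 6, 0)
  λ_9 → (10, 0, 6, 0)
  λ_10 → (8, 1, 1, 2)
  λ_11 → (10, 0, 6, 0)
  λ_12 → (1, 6, 1, 2)
  λ_13 → (1, 6, 1, 2)
  λ_14 → (1, 6, 1, 2)
  λ_15 → (10, 0, 6, 0)
  λ_16 → (1, 6, 1, 2)
  λ_17 → (8, 0, 3, 2)
  λ_18 → (1, 6, 1, 2)
  λ_19 → (8, 1, 1, 2)

Partition of {1..19} into 6 W_17-dot-orbits:

[[1, 2], [3, 6], [4, 10, 19], [5, 8, 9, 11, 15], [7, 17], [12, 13, 14, 16, 18]]


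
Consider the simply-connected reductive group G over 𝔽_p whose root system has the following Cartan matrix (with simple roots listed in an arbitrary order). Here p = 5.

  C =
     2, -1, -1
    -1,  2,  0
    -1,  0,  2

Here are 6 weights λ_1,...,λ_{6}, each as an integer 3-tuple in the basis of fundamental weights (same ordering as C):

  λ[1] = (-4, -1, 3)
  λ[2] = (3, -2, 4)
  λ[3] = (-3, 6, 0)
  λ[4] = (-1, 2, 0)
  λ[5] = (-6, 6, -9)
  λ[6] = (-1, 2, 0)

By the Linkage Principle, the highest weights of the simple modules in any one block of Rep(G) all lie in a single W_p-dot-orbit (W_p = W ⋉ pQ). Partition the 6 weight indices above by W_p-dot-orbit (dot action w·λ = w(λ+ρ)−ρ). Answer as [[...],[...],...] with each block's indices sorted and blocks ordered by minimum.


C ↔ A_3 under row/col permutation; |W(A_3)| = 24.

W_5-reps of the 6 weights in Ā_5 (same 3-coord order as C):

  λ_1 → (0, 3, 1);  λ_2 → (0, 3, 1);  λ_3 → (0, 3, 1);  λ_4 → (0, 3, 1);  λ_5 → (2, 1, 0);  λ_6 → (0, 3, 1)

Linkage partition of the 6 weights (2 classes, p=5):

[[1, 2, 3, 4, 6], [5]]


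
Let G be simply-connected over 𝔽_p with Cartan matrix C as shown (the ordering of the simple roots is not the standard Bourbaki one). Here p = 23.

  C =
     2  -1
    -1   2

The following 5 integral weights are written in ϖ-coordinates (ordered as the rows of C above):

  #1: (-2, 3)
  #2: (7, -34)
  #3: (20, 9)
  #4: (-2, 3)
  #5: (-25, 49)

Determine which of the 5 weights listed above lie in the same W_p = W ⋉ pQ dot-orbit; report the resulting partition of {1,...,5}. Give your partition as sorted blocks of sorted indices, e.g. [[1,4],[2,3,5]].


A_2 Cartan matrix, 2 simple roots permuted; ρ=(1,1).

W_23-reps of the 5 weights in Ā_23 (same 2-coord order as C):

  1: (1, 3)
  2: (13, 2)
  3: (13, 2)
  4: (1, 3)
  5: (1, 3)

2 distinct reps among the 5 weights ⇒ 2 W_23-linkage classes:

[[1, 4, 5], [2, 3]]


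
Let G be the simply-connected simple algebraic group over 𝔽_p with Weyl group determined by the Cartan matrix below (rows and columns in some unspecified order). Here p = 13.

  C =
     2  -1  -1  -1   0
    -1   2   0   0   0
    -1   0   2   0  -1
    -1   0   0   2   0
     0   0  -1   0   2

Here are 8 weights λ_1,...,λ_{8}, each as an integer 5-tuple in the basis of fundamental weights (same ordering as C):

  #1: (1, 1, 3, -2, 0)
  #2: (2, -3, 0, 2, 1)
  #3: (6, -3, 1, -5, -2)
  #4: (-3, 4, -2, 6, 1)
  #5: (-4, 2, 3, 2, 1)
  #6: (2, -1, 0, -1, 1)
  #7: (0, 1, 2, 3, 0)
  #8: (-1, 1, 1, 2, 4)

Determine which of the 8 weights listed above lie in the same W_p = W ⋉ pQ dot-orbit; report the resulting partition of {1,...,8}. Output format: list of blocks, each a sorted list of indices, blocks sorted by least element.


D_5 Cartan matrix, 5 simple roots permuted; ρ=(1,1,1,1,1).

Each λ_j+ρ reduced to Ā_13; 5-tuples below use C's row order:

    λ_1+ρ ↦ (1, 2, 3, 1, 1)
    λ_2+ρ ↦ (1, 2, 1, 3, 2)
    λ_3+ρ ↦ (1, 2, 1, 4, 1)
    λ_4+ρ ↦ (1, 2, 1, 4, 1)
    λ_5+ρ ↦ (3, 0, 1, 0, 2)
    λ_6+ρ ↦ (3, 0, 1, 0, 2)
    λ_7+ρ ↦ (1, 2, 1, 4, 1)
    λ_8+ρ ↦ (0, 2, 1, 3, 5)

Grouping the 8 weights by Ā_13-representative: 5 linkage classes.

[[1], [2], [3, 4, 7], [5, 6], [8]]


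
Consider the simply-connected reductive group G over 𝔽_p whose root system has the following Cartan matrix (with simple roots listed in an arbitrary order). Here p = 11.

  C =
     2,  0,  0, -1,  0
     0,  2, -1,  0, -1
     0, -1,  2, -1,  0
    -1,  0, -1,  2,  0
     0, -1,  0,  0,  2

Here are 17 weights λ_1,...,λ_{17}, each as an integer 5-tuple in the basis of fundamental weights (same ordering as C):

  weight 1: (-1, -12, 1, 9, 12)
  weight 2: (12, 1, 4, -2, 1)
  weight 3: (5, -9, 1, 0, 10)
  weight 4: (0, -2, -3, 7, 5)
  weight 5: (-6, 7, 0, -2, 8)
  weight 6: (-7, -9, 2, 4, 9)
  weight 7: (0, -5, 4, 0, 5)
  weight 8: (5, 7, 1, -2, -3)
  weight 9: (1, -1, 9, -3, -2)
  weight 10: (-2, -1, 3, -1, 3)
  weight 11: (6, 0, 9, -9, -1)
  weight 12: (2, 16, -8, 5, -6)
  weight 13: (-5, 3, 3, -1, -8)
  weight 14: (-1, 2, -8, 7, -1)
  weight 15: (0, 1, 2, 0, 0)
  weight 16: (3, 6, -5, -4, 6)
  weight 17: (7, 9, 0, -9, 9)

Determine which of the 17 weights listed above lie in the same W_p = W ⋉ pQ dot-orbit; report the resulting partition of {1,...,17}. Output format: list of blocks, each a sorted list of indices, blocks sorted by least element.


Root system A_5: the 5×5 matrix C matches after relabeling.

W_11-reps of the 17 weights in Ā_11 (same 5-coord order as C):

  λ_1+ρ ↦ (0, 1, 7, 2, 0);  λ_2+ρ ↦ (1, 4, 1, 1, 2);  λ_3+ρ ↦ (0, 2, 1, 5, 2);  λ_4+ρ ↦ (0, 2, 1, 5, 2);  λ_5+ρ ↦ (0, 2, 1, 5, 2);  λ_6+ρ ↦ (0, 2, 1, 5, 2);  λ_7+ρ ↦ (1, 4, 1, 1, 2);  λ_8+ρ ↦ (1, 4, 1, 1, 2);  λ_9+ρ ↦ (0, 1, 7, 2, 0);  λ_10+ρ ↦ (0, 0, 3, 1, 4);  λ_11+ρ ↦ (1, 1, 2, 7, 0);  λ_12+ρ ↦ (0, 2, 1, 5, 2);  λ_13+ρ ↦ (0, 0, 3, 1, 4);  λ_14+ρ ↦ (0, 0, 3, 1, 4);  λ_15+ρ ↦ (1, 2, 3, 1, 1);  λ_16+ρ ↦ (0, 0, 3, 1, 4);  λ_17+ρ ↦ (1, 1, 2, 7, 0)

Grouping the 17 weights by Ā_11-representative: 6 linkage classes.

[[1, 9], [2, 7, 8], [3, 4, 5, 6, 12], [10, 13, 14, 16], [11, 17], [15]]
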